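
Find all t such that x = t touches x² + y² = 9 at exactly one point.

t = −3 or t = 3

The line touches the circle iff its distance from (0, 0) is 3:
|1·0 + 0·0 − t| / √1 = 3
|t| = 3, so t = 3 or t = −3.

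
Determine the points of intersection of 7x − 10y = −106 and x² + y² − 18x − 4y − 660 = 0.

(−18, −2) and (22, 26)

Substitute y = (106 + 7x)/10:
149x² − 596x − 59004 = 0  ⟹  x² − 4x − 396 = 0
x = 22 or x = −18, giving (22, 26) and (−18, −2).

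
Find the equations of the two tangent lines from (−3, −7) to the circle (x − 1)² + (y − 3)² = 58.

3x − 7y = 40 and 7x + 3y = −42

Write the tangent as mx − y + (−7 − m·(−3)) = 0 and set its distance from the centre to √58:
[m·(4) − (10)]² = 58(m² + 1)
21m² + 40m − 21 = 0, so m = 3/7 or m = −7/3.
Through (−3, −7) these give 3x − 7y = 40 and 7x + 3y = −42.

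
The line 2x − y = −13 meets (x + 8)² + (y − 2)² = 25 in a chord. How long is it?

Substitute y = 2x + 13:
5x² + 60x + 160 = 0  ⟹  x² + 12x + 32 = 0
x = −4 or x = −8, giving (−4, 5) and (−8, −3).
|(−4, 5) − (−8, −3)| = √((4)² + (8)²) = 4√5.

4√5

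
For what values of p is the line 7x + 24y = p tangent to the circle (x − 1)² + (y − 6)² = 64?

p = −49 or p = 351

For a tangent, require d(centre, line) = r = 8.
|7·1 + 24·6 − p| / √625 = 8
|p − (151)| = 8·25, so p = 351 or p = −49.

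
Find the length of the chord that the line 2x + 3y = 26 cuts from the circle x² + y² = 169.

6√13

Centre (0, 0), r² = 169. Perpendicular distance d from centre to line = |−26| / √13 = 26/√13.
Half the chord is √(r² − d²) = √(117), so the full chord is 6√13.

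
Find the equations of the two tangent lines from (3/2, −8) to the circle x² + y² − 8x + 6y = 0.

4x + 3y = −18 and y = −8

Write the tangent as mx − y + (−8 − m·(3/2)) = 0 and set its distance from the centre to 5:
(5/2m − (5))² = 25(m² + 1)
3m² + 4m = 0, so m = −4/3 or m = 0.
Through (3/2, −8) these give 4x + 3y = −18 and y = −8.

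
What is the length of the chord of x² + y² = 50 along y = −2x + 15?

2√5

The distance from (0, 0) to the line is 15/√5, and r² = 50.
Half the chord is √(r² − d²) = √(5), so the full chord is 2√5.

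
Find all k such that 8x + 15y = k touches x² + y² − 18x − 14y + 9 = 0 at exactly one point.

k = −10 or k = 364

The line touches the circle iff its distance from (9, 7) is 11:
|8·9 + 15·7 − k| / √289 = 11
|k − (177)| = 11·17, so k = 364 or k = −10.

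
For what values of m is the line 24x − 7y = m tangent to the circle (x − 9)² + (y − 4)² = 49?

For a tangent, require d(centre, line) = r = 7.
|24·9 − 7·4 − m| / √625 = 7
|m − (188)| = 7·25, so m = 363 or m = 13.

m = 13 or m = 363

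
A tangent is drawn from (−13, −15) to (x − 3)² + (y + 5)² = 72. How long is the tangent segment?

2√71

The centre is (3, −5) and r = 6√2. The square of the distance from P to the centre is 256 + 100 = 356.
Power of the point: PT² = |PO|² − r² = 284, so PT = 2√71.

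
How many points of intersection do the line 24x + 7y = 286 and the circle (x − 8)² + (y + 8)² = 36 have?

Substituting the line into the circle gives 625x² − 17200x + 118336 = 0.
Δ = 295840000 − 295840000 = 0.
A repeated root: the line is tangent.

1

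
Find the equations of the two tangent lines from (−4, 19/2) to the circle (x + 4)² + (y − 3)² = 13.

A line y − (19/2) = m(x − (−4)) is tangent when its distance from (−4, 3) is √13:
[m·(0) − (−13/2)]² = 13(m² + 1)
4m² − 9 = 0, so m = 3/2 or m = −3/2.
With m = 3/2: 3x − 2y = −31. With m = −3/2: 3x + 2y = 7.

3x − 2y = −31 and 3x + 2y = 7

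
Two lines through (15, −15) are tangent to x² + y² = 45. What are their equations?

A line y − (−15) = m(x − (15)) is tangent when its distance from (0, 0) is 3√5:
[m·(−15) − (15)]² = 45(m² + 1)
2m² + 5m + 2 = 0, so m = −1/2 or m = −2.
Through (15, −15) these give x + 2y = −15 and 2x + y = 15.

x + 2y = −15 and 2x + y = 15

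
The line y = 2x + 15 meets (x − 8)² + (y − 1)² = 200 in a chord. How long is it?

Express y = 2x + 15 and substitute into the circle:
5x² + 40x + 60 = 0  ⟹  x² + 8x + 12 = 0
x = −2 or x = −6, giving (−2, 11) and (−6, 3).
Chord length = distance between (−2, 11) and (−6, 3) = √80 = 4√5.

4√5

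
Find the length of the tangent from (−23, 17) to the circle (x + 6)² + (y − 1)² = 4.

With centre O = (−6, 1), |OP|² = 545 and r² = 4.
The tangent meets the radius at right angles, so tangent² = |PO|² − r² = 545 − 4 = 541.

√541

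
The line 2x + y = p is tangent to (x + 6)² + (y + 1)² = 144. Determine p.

Tangency holds when the distance from the centre (−6, −1) to the line equals the radius 12:
|2·(−6) + 1·(−1) − p| / √5 = 12
|p − (−13)| = 12√5.

p = −13 ± 12√5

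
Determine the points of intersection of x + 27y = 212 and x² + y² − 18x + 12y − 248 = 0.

(−4, 8) and (23, 7)

From the line, y = (212 − x)/27. Substituting:
730x² − 13870x − 67160 = 0  ⟹  x² − 19x − 92 = 0
x = 23 or x = −4, giving (23, 7) and (−4, 8).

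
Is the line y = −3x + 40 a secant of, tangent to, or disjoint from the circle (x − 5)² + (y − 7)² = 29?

disjoint

Centre (5, 7), r² = 29. Distance² from centre to line = (−18)²/10 = 162/5.
Since d² > r², the line lies outside the circle.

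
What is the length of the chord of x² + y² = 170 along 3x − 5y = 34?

4√34

The distance from (0, 0) to the line is 34/√34, and r² = 170.
Chord = 2√(r² − d²) = 2·√(136) = 4√34.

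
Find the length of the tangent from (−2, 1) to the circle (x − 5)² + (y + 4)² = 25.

7

Centre (5, −4), r² = 25. |PO|² = (−7)² + (5)² = 74.
Power of the point: PT² = |PO|² − r² = 49, so PT = 7.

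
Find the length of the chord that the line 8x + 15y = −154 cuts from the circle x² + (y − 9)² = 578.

34

Express y = (−154 − 8x)/15 and substitute into the circle:
289x² + 4624x − 46529 = 0  ⟹  x² + 16x − 161 = 0
x = 7 or x = −23, giving (7, −14) and (−23, 2).
|(7, −14) − (−23, 2)| = √((30)² + (−16)²) = 34.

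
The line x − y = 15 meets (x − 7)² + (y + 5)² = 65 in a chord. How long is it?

Express y = x − 15 and substitute into the circle:
2x² − 34x + 84 = 0  ⟹  x² − 17x + 42 = 0
x = 14 or x = 3, giving (14, −1) and (3, −12).
|(14, −1) − (3, −12)| = √((11)² + (11)²) = 11√2.

11√2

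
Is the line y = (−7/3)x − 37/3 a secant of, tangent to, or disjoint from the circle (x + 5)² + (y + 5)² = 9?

Substituting the line into the circle gives 58x² + 398x + 628 = 0.
Δ = 158404 − 145696 = 12708.
Two real roots: the line is a secant.

secant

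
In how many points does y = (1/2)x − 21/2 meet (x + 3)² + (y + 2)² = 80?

Centre (−3, −2), r² = 80. Distance² from centre to line = (−20)²/5 = 80.
Since d² = r², the line is tangent.

1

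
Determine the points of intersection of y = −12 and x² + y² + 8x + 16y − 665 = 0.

Substitute y = −12:
x² + 8x − 713 = 0
x = 23 or x = −31, giving (23, −12) and (−31, −12).

(−31, −12) and (23, −12)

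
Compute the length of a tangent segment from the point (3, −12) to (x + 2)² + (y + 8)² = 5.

6

The centre is (−2, −8) and r = √5. The square of the distance from P to the centre is 25 + 16 = 41.
The tangent meets the radius at right angles, so tangent² = |PO|² − r² = 41 − 5 = 36.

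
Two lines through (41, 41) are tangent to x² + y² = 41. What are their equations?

A line y − (41) = m(x − (41)) is tangent when its distance from (0, 0) is √41:
(−41m − (−41))² = 41(m² + 1)
20m² − 41m + 20 = 0, so m = 4/5 or m = 5/4.
Through (41, 41) these give 4x − 5y = −41 and 5x − 4y = 41.

4x − 5y = −41 and 5x − 4y = 41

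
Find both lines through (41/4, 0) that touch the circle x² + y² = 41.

A line y − (0) = m(x − (41/4)) is tangent when its distance from (0, 0) is √41:
[m·(−41/4) − (0)]² = 41(m² + 1)
25m² − 16 = 0, so m = 4/5 or m = −4/5.
With m = 4/5: 4x − 5y = 41. With m = −4/5: 4x + 5y = 41.

4x − 5y = 41 and 4x + 5y = 41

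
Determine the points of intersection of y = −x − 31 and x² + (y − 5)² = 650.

From the line, y = −x − 31. Substituting:
2x² + 72x + 646 = 0  ⟹  x² + 36x + 323 = 0
x = −17 or x = −19, giving (−17, −14) and (−19, −12).

(−19, −12) and (−17, −14)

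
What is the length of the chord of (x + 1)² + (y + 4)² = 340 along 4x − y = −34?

Substitute y = 4x + 34:
17x² + 306x + 1105 = 0  ⟹  x² + 18x + 65 = 0
x = −5 or x = −13, giving (−5, 14) and (−13, −18).
|(−5, 14) − (−13, −18)| = √((8)² + (32)²) = 8√17.

8√17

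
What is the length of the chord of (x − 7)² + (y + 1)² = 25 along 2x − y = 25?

The distance from (7, −1) to the line is 10/√5, and r² = 25.
Chord = 2√(r² − d²) = 2·√(5) = 2√5.

2√5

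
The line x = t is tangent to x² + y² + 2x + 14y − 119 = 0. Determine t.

t = −14 or t = 12

Tangency holds when the distance from the centre (−1, −7) to the line equals the radius 13:
|1·(−1) + 0·(−7) − t| / √1 = 13
|t − (−1)| = 13, so t = 12 or t = −14.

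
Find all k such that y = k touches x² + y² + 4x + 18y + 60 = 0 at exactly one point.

k = −14 or k = −4

The line touches the circle iff its distance from (−2, −9) is 5:
|0·(−2) + 1·(−9) − k| / √1 = 5
|k − (−9)| = 5, so k = −4 or k = −14.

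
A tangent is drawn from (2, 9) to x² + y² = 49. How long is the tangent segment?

6

With centre O = (0, 0), |OP|² = 85 and r² = 49.
By the tangent–radius right angle, tangent length = √(|PO|² − r²) = √36 = 6.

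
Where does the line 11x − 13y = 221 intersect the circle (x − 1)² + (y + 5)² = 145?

(0, −17) and (13, −6)

Express y = (−221 + 11x)/13 and substitute into the circle:
290x² − 3770x = 0  ⟹  x² − 13x = 0
x = 13 or x = 0, giving (13, −6) and (0, −17).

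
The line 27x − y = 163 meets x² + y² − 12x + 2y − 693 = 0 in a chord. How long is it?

2√730

Express y = 27x − 163 and substitute into the circle:
730x² − 8760x + 25550 = 0  ⟹  x² − 12x + 35 = 0
x = 7 or x = 5, giving (7, 26) and (5, −28).
|(7, 26) − (5, −28)| = √((2)² + (54)²) = 2√730.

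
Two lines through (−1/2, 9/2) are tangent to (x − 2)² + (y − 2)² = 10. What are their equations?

Let a tangent through (−1/2, 9/2) have slope m. Its distance from (2, 2) must equal √10:
[m·(5/2) − (−5/2)]² = 10(m² + 1)
3m² − 10m + 3 = 0, so m = 1/3 or m = 3.
With m = 1/3: x − 3y = −14. With m = 3: 3x − y = −6.

x − 3y = −14 and 3x − y = −6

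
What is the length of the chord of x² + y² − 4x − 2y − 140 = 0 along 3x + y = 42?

3√10

From the line, y = −3x + 42. Substituting:
10x² − 250x + 1540 = 0  ⟹  x² − 25x + 154 = 0
x = 14 or x = 11, giving (14, 0) and (11, 9).
Chord length = distance between (14, 0) and (11, 9) = √90 = 3√10.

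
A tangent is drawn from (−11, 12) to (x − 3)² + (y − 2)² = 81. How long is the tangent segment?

The centre is (3, 2) and r = 9. The square of the distance from P to the centre is 196 + 100 = 296.
Power of the point: PT² = |PO|² − r² = 215, so PT = √215.

√215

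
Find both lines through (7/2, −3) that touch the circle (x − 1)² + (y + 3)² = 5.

2x + y = 4 and 2x − y = 10

Write the tangent as mx − y + (−3 − m·(7/2)) = 0 and set its distance from the centre to √5:
[m·(−5/2) − (0)]² = 5(m² + 1)
m² − 4 = 0, so m = −2 or m = 2.
With m = −2: 2x + y = 4. With m = 2: 2x − y = 10.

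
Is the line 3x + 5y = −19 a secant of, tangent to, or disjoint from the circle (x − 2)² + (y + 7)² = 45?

d² = (3·2 + 5·(−7) − (−19))²/34 = 50/17; r² = 45.
Since d² < r², the line cuts the circle twice.

secant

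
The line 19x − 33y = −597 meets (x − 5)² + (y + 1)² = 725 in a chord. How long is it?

5√58

Substitute y = (597 + 19x)/33:
1450x² + 13050x − 365400 = 0  ⟹  x² + 9x − 252 = 0
x = 12 or x = −21, giving (12, 25) and (−21, 6).
Chord length = distance between (12, 25) and (−21, 6) = √1450 = 5√58.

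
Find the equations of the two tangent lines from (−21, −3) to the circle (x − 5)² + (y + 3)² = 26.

A line y − (−3) = m(x − (−21)) is tangent when its distance from (5, −3) is √26:
[m·(26) − (0)]² = 26(m² + 1)
25m² − 1 = 0, so m = −1/5 or m = 1/5.
With m = −1/5: x + 5y = −36. With m = 1/5: x − 5y = −6.

x + 5y = −36 and x − 5y = −6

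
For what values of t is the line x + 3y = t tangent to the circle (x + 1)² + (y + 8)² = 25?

Tangency holds when the distance from the centre (−1, −8) to the line equals the radius 5:
|1·(−1) + 3·(−8) − t| / √10 = 5
|t − (−25)| = 5√10.

t = −25 ± 5√10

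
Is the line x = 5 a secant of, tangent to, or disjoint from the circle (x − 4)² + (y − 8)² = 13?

Centre (4, 8), r² = 13. Distance² from centre to line = (−1)² = 1.
Since d² < r², the line cuts the circle twice.

secant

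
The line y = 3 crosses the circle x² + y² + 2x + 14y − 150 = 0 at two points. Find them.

(−11, 3) and (9, 3)

Substitute y = 3:
x² + 2x − 99 = 0
x = 9 or x = −11, giving (9, 3) and (−11, 3).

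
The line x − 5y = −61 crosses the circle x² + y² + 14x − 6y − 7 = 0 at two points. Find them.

(−11, 10) and (−6, 11)

Substitute y = (61 + x)/5:
26x² + 442x + 1716 = 0  ⟹  x² + 17x + 66 = 0
x = −6 or x = −11, giving (−6, 11) and (−11, 10).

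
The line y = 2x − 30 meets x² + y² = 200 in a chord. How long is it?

Centre (0, 0), r² = 200. Perpendicular distance d from centre to line = |−30| / √5 = 30/√5.
Chord = 2√(r² − d²) = 2·√(20) = 4√5.

4√5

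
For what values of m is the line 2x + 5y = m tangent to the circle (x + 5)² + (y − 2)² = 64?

Tangency holds when the distance from the centre (−5, 2) to the line equals the radius 8:
|2·(−5) + 5·2 − m| / √29 = 8
|m| = 8√29.

m = ±8√29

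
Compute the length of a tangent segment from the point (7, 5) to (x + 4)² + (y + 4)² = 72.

√130

The centre is (−4, −4) and r = 6√2. The square of the distance from P to the centre is 121 + 81 = 202.
By the tangent–radius right angle, tangent length = √(|PO|² − r²) = √130.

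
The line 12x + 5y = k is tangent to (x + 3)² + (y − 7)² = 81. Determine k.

Tangency holds when the distance from the centre (−3, 7) to the line equals the radius 9:
|12·(−3) + 5·7 − k| / √169 = 9
|k − (−1)| = 9·13, so k = 116 or k = −118.

k = −118 or k = 116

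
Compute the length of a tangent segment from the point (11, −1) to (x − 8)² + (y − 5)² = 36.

The centre is (8, 5) and r = 6. The square of the distance from P to the centre is 9 + 36 = 45.
Power of the point: PT² = |PO|² − r² = 9, so PT = 3.

3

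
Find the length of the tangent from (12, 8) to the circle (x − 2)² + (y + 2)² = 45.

Centre (2, −2), r² = 45. |PO|² = (10)² + (10)² = 200.
Power of the point: PT² = |PO|² − r² = 155, so PT = √155.

√155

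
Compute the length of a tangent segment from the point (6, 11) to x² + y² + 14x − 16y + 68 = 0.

√133

Centre (−7, 8), r² = 45. |PO|² = (13)² + (3)² = 178.
The tangent meets the radius at right angles, so tangent² = |PO|² − r² = 178 − 45 = 133.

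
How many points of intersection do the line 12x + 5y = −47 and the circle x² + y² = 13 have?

0

d² = (12·0 + 5·0 − (−47))²/169 = 2209/169; r² = 13.
Since d² > r², the line lies outside the circle.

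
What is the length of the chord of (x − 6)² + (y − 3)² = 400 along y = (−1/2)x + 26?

Centre (6, 3), r² = 400. Perpendicular distance d from centre to line = |−40| / √5 = 40/√5.
Half the chord is √(r² − d²) = √(80), so the full chord is 8√5.

8√5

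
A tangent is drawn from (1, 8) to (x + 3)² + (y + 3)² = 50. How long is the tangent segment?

The centre is (−3, −3) and r = 5√2. The square of the distance from P to the centre is 16 + 121 = 137.
The tangent meets the radius at right angles, so tangent² = |PO|² − r² = 137 − 50 = 87.

√87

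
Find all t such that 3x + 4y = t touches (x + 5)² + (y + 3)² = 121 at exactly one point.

For a tangent, require d(centre, line) = r = 11.
|3·(−5) + 4·(−3) − t| / √25 = 11
|t − (−27)| = 11·5, so t = 28 or t = −82.

t = −82 or t = 28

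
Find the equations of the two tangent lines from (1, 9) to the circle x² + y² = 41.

5x + 4y = 41 and 4x − 5y = −41

Let a tangent through (1, 9) have slope m. Its distance from (0, 0) must equal √41:
(−1m − (−9))² = 41(m² + 1)
20m² + 9m − 20 = 0, so m = −5/4 or m = 4/5.
With m = −5/4: 5x + 4y = 41. With m = 4/5: 4x − 5y = −41.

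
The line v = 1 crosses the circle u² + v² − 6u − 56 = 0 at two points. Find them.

(−5, 1) and (11, 1)

From the line, v = 1. Substituting:
u² − 6u − 55 = 0
u = 11 or u = −5, giving (11, 1) and (−5, 1).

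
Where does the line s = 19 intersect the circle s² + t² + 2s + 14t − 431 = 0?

The line gives s = 19. Substituting into the circle:
t² + 14t − 32 = 0
t = 2 or t = −16, giving (19, 2) and (19, −16).

(19, −16) and (19, 2)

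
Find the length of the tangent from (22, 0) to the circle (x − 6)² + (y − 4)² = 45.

√227

With centre O = (6, 4), |OP|² = 272 and r² = 45.
Power of the point: PT² = |PO|² − r² = 227, so PT = √227.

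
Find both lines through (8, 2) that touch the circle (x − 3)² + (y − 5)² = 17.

Write the tangent as mx − y + (2 − m·(8)) = 0 and set its distance from the centre to √17:
[m·(−5) − (3)]² = 17(m² + 1)
4m² + 15m − 4 = 0, so m = 1/4 or m = −4.
With m = 1/4: x − 4y = 0. With m = −4: 4x + y = 34.

x − 4y = 0 and 4x + y = 34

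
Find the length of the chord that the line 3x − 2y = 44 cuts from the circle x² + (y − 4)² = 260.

4√13

Express y = (−44 + 3x)/2 and substitute into the circle:
13x² − 312x + 1664 = 0  ⟹  x² − 24x + 128 = 0
x = 16 or x = 8, giving (16, 2) and (8, −10).
Chord length = distance between (16, 2) and (8, −10) = √208 = 4√13.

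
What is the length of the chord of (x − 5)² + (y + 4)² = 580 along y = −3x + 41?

From the line, y = −3x + 41. Substituting:
10x² − 280x + 1470 = 0  ⟹  x² − 28x + 147 = 0
x = 21 or x = 7, giving (21, −22) and (7, 20).
Chord length = distance between (21, −22) and (7, 20) = √1960 = 14√10.

14√10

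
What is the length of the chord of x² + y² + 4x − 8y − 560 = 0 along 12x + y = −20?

4√145

Centre (−2, 4), r² = 580. Perpendicular distance d from centre to line = |0| / √145 = 0/√145.
Chord = 2√(r² − d²) = 2·√(580) = 4√145.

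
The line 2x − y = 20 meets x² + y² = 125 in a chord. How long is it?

6√5

From the line, y = 2x − 20. Substituting:
5x² − 80x + 275 = 0  ⟹  x² − 16x + 55 = 0
x = 11 or x = 5, giving (11, 2) and (5, −10).
|(11, 2) − (5, −10)| = √((6)² + (12)²) = 6√5.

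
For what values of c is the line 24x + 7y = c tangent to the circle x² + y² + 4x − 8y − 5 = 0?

For a tangent, require d(centre, line) = r = 5.
|24·(−2) + 7·4 − c| / √625 = 5
|c − (−20)| = 5·25, so c = 105 or c = −145.

c = −145 or c = 105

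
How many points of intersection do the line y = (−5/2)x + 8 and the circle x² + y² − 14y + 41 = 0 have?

Centre (0, 7), r² = 8. Distance² from centre to line = (−2)²/29 = 4/29.
Since d² < r², the line cuts the circle twice.

2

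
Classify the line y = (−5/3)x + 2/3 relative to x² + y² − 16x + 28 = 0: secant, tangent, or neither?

neither

Substituting the line into the circle gives 34x² − 164x + 256 = 0.
Discriminant = (−164)² − 4·34·(256) = −7920 < 0.
No real roots: the line does not meet the circle.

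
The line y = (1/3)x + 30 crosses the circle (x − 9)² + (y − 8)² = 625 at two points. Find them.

Substitute y = (90 + x)/3:
10x² − 30x − 540 = 0  ⟹  x² − 3x − 54 = 0
x = 9 or x = −6, giving (9, 33) and (−6, 28).

(−6, 28) and (9, 33)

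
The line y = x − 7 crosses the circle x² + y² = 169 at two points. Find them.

From the line, y = x − 7. Substituting:
2x² − 14x − 120 = 0  ⟹  x² − 7x − 60 = 0
x = 12 or x = −5, giving (12, 5) and (−5, −12).

(−5, −12) and (12, 5)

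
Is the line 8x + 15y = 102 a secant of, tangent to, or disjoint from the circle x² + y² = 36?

Substituting the line into the circle gives 289x² − 1632x + 2304 = 0.
Discriminant = (−1632)² − 4·289·(2304) = 0.
A repeated root: the line is tangent.

tangent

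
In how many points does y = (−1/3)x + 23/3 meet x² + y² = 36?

Substituting the line into the circle gives 10x² − 46x + 205 = 0.
Δ = 2116 − 8200 = −6084.
No real roots: the line does not meet the circle.

0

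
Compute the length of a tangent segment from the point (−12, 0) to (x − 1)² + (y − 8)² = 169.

8

With centre O = (1, 8), |OP|² = 233 and r² = 169.
Power of the point: PT² = |PO|² − r² = 64, so PT = 8.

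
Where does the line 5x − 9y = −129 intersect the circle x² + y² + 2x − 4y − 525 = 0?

(−24, 1) and (12, 21)

From the line, y = (129 + 5x)/9. Substituting:
106x² + 1272x − 30528 = 0  ⟹  x² + 12x − 288 = 0
x = 12 or x = −24, giving (12, 21) and (−24, 1).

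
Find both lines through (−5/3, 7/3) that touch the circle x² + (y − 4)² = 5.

2x + y = −1 and x + 2y = 3

Write the tangent as mx − y + (7/3 − m·(−5/3)) = 0 and set its distance from the centre to √5:
[m·(5/3) − (5/3)]² = 5(m² + 1)
2m² + 5m + 2 = 0, so m = −2 or m = −1/2.
Through (−5/3, 7/3) these give 2x + y = −1 and x + 2y = 3.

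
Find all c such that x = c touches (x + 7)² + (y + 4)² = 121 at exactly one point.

c = −18 or c = 4

The line touches the circle iff its distance from (−7, −4) is 11:
|1·(−7) + 0·(−4) − c| / √1 = 11
|c − (−7)| = 11, so c = 4 or c = −18.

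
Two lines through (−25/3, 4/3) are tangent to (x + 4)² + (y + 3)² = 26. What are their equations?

x − 5y = −15 and 5x − y = −43

A line y − (4/3) = m(x − (−25/3)) is tangent when its distance from (−4, −3) is √26:
(13/3m − (−13/3))² = 26(m² + 1)
5m² − 26m + 5 = 0, so m = 1/5 or m = 5.
Through (−25/3, 4/3) these give x − 5y = −15 and 5x − y = −43.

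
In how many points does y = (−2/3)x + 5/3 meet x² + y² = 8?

2

Substituting the line into the circle gives 13x² − 20x − 47 = 0.
Δ = 400 − (−2444) = 2844.
Two real roots: the line is a secant.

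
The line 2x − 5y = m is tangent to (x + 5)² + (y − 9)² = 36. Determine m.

The line touches the circle iff its distance from (−5, 9) is 6:
|2·(−5) − 5·9 − m| / √29 = 6
|m − (−55)| = 6√29.

m = −55 ± 6√29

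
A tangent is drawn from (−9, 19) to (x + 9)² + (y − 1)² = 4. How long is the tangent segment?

With centre O = (−9, 1), |OP|² = 324 and r² = 4.
Power of the point: PT² = |PO|² − r² = 320, so PT = 8√5.

8√5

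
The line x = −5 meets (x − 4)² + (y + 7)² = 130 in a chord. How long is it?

The distance from (4, −7) to the line is 9, and r² = 130.
Chord = 2√(r² − d²) = 2·√(49) = 14.

14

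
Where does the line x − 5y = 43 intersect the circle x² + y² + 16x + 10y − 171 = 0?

From the line, y = (−43 + x)/5. Substituting:
26x² + 364x − 4576 = 0  ⟹  x² + 14x − 176 = 0
x = 8 or x = −22, giving (8, −7) and (−22, −13).

(−22, −13) and (8, −7)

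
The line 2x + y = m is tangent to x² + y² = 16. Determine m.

The line touches the circle iff its distance from (0, 0) is 4:
|2·0 + 1·0 − m| / √5 = 4
|m| = 4√5.

m = ±4√5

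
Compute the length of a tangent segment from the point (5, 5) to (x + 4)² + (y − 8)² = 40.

5√2

The centre is (−4, 8) and r = 2√10. The square of the distance from P to the centre is 81 + 9 = 90.
Power of the point: PT² = |PO|² − r² = 50, so PT = 5√2.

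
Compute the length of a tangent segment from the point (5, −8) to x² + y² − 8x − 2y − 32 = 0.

√33

The centre is (4, 1) and r = 7. The square of the distance from P to the centre is 1 + 81 = 82.
By the tangent–radius right angle, tangent length = √(|PO|² − r²) = √33.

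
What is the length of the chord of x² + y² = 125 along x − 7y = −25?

15√2

Substitute y = (25 + x)/7:
50x² + 50x − 5500 = 0  ⟹  x² + x − 110 = 0
x = 10 or x = −11, giving (10, 5) and (−11, 2).
Chord length = distance between (10, 5) and (−11, 2) = √450 = 15√2.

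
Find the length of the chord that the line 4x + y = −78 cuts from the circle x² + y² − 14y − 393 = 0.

2√17

Express y = −4x − 78 and substitute into the circle:
17x² + 680x + 6783 = 0  ⟹  x² + 40x + 399 = 0
x = −19 or x = −21, giving (−19, −2) and (−21, 6).
|(−19, −2) − (−21, 6)| = √((2)² + (−8)²) = 2√17.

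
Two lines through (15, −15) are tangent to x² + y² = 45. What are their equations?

x + 2y = −15 and 2x + y = 15

Write the tangent as mx − y + (−15 − m·(15)) = 0 and set its distance from the centre to 3√5:
[m·(−15) − (15)]² = 45(m² + 1)
2m² + 5m + 2 = 0, so m = −1/2 or m = −2.
With m = −1/2: x + 2y = −15. With m = −2: 2x + y = 15.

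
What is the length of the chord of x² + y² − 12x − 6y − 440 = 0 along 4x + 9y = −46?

4√97

The distance from (6, 3) to the line is 97/√97, and r² = 485.
Chord = 2√(r² − d²) = 2·√(388) = 4√97.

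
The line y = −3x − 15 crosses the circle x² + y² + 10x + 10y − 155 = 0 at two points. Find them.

From the line, y = −3x − 15. Substituting:
10x² + 70x − 80 = 0  ⟹  x² + 7x − 8 = 0
x = 1 or x = −8, giving (1, −18) and (−8, 9).

(−8, 9) and (1, −18)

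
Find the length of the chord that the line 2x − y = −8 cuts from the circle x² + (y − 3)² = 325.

Substitute y = 2x + 8:
5x² + 20x − 300 = 0  ⟹  x² + 4x − 60 = 0
x = 6 or x = −10, giving (6, 20) and (−10, −12).
Chord length = distance between (6, 20) and (−10, −12) = √1280 = 16√5.

16√5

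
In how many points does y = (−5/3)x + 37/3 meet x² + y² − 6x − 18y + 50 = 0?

2

Centre (3, 9), r² = 40. Distance² from centre to line = (5)²/34 = 25/34.
Since d² < r², the line cuts the circle twice.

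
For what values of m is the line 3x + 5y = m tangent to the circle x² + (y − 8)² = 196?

m = 40 ± 14√34

The line touches the circle iff its distance from (0, 8) is 14:
|3·0 + 5·8 − m| / √34 = 14
|m − (40)| = 14√34.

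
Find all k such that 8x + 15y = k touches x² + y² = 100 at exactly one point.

For a tangent, require d(centre, line) = r = 10.
|8·0 + 15·0 − k| / √289 = 10
|k| = 10·17, so k = 170 or k = −170.

k = −170 or k = 170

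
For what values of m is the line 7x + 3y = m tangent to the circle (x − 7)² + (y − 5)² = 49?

Tangency holds when the distance from the centre (7, 5) to the line equals the radius 7:
|7·7 + 3·5 − m| / √58 = 7
|m − (64)| = 7√58.

m = 64 ± 7√58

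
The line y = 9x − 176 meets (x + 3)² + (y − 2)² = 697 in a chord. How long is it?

From the line, y = 9x − 176. Substituting:
82x² − 3198x + 30996 = 0  ⟹  x² − 39x + 378 = 0
x = 21 or x = 18, giving (21, 13) and (18, −14).
|(21, 13) − (18, −14)| = √((3)² + (27)²) = 3√82.

3√82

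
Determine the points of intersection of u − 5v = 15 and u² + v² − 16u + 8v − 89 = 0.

(−5, −4) and (20, 1)

Express v = (−15 + u)/5 and substitute into the circle:
26u² − 390u − 2600 = 0  ⟹  u² − 15u − 100 = 0
u = 20 or u = −5, giving (20, 1) and (−5, −4).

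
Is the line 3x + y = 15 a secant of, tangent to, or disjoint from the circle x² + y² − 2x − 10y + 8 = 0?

secant

Substituting the line into the circle gives 10x² − 62x + 83 = 0.
Δ = 3844 − 3320 = 524.
Two real roots: the line is a secant.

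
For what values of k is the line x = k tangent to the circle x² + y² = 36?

k = −6 or k = 6

The line touches the circle iff its distance from (0, 0) is 6:
|1·0 + 0·0 − k| / √1 = 6
|k| = 6, so k = 6 or k = −6.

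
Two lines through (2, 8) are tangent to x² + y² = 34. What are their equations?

Let a tangent through (2, 8) have slope m. Its distance from (0, 0) must equal √34:
[m·(−2) − (−8)]² = 34(m² + 1)
15m² + 16m − 15 = 0, so m = 3/5 or m = −5/3.
With m = 3/5: 3x − 5y = −34. With m = −5/3: 5x + 3y = 34.

3x − 5y = −34 and 5x + 3y = 34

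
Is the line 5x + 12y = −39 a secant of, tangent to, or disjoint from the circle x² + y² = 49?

secant

Centre (0, 0), r² = 49. Distance² from centre to line = (39)²/169 = 9.
Since d² < r², the line cuts the circle twice.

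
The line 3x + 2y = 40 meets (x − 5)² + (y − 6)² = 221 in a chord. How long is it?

8√13

Centre (5, 6), r² = 221. Perpendicular distance d from centre to line = |−13| / √13 = 13/√13.
Chord = 2√(r² − d²) = 2·√(208) = 8√13.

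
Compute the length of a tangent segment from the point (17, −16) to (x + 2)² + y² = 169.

8√7

Centre (−2, 0), r² = 169. |PO|² = (19)² + (−16)² = 617.
By the tangent–radius right angle, tangent length = √(|PO|² − r²) = √448 = 8√7.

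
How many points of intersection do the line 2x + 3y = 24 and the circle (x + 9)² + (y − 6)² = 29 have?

Centre (−9, 6), r² = 29. Distance² from centre to line = (−24)²/13 = 576/13.
Since d² > r², the line lies outside the circle.

0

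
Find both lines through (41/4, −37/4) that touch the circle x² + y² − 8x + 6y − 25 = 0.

x − 7y = 75 and 7x − y = 81

Let a tangent through (41/4, −37/4) have slope m. Its distance from (4, −3) must equal 5√2:
(−25/4m − (25/4))² = 50(m² + 1)
7m² − 50m + 7 = 0, so m = 1/7 or m = 7.
With m = 1/7: x − 7y = 75. With m = 7: 7x − y = 81.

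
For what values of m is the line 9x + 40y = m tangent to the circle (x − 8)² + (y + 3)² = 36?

For a tangent, require d(centre, line) = r = 6.
|9·8 + 40·(−3) − m| / √1681 = 6
|m − (−48)| = 6·41, so m = 198 or m = −294.

m = −294 or m = 198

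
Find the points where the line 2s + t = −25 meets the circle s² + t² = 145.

Express t = −2s − 25 and substitute into the circle:
5s² + 100s + 480 = 0  ⟹  s² + 20s + 96 = 0
s = −8 or s = −12, giving (−8, −9) and (−12, −1).

(−12, −1) and (−8, −9)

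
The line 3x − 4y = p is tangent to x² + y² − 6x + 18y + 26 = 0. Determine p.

p = 5 or p = 85

Tangency holds when the distance from the centre (3, −9) to the line equals the radius 8:
|3·3 − 4·(−9) − p| / √25 = 8
|p − (45)| = 8·5, so p = 85 or p = 5.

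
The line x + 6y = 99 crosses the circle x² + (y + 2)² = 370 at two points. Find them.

(−3, 17) and (9, 15)

Substitute y = (99 − x)/6:
37x² − 222x − 999 = 0  ⟹  x² − 6x − 27 = 0
x = 9 or x = −3, giving (9, 15) and (−3, 17).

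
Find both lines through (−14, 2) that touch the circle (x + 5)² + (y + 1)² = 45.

2x + y = −26 and x − 2y = −18

A line y − (2) = m(x − (−14)) is tangent when its distance from (−5, −1) is 3√5:
(9m − (−3))² = 45(m² + 1)
2m² + 3m − 2 = 0, so m = −2 or m = 1/2.
Through (−14, 2) these give 2x + y = −26 and x − 2y = −18.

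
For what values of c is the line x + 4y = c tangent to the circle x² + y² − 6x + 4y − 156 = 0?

c = −5 ± 13√17

For a tangent, require d(centre, line) = r = 13.
|1·3 + 4·(−2) − c| / √17 = 13
|c − (−5)| = 13√17.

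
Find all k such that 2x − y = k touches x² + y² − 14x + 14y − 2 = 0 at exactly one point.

For a tangent, require d(centre, line) = r = 10.
|2·7 − 1·(−7) − k| / √5 = 10
|k − (21)| = 10√5.

k = 21 ± 10√5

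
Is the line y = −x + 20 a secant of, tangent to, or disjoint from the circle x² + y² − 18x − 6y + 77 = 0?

disjoint

d² = (1·9 + 1·3 − (20))²/2 = 32; r² = 13.
Since d² > r², the line lies outside the circle.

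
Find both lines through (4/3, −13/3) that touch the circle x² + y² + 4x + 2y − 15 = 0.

A line y − (−13/3) = m(x − (4/3)) is tangent when its distance from (−2, −1) is 2√5:
[m·(−10/3) − (10/3)]² = 20(m² + 1)
2m² − 5m + 2 = 0, so m = 1/2 or m = 2.
Through (4/3, −13/3) these give x − 2y = 10 and 2x − y = 7.

x − 2y = 10 and 2x − y = 7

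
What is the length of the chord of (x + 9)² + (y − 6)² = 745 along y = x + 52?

11√2

Centre (−9, 6), r² = 745. Perpendicular distance d from centre to line = |37| / √2 = 37/√2.
Half the chord is √(r² − d²) = √(121/2), so the full chord is 11√2.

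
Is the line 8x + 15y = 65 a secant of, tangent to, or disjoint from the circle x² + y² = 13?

Substituting the line into the circle gives 289x² − 1040x + 1300 = 0.
Discriminant = (−1040)² − 4·289·(1300) = −421200 < 0.
No real roots: the line does not meet the circle.

disjoint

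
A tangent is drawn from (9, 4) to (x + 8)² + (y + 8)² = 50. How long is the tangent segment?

√383

Centre (−8, −8), r² = 50. |PO|² = (17)² + (12)² = 433.
By the tangent–radius right angle, tangent length = √(|PO|² − r²) = √383.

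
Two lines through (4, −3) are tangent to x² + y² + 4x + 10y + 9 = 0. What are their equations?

2x − y = 11 and x + 2y = −2

Write the tangent as mx − y + (−3 − m·(4)) = 0 and set its distance from the centre to 2√5:
[m·(−6) − (−2)]² = 20(m² + 1)
2m² − 3m − 2 = 0, so m = 2 or m = −1/2.
With m = 2: 2x − y = 11. With m = −1/2: x + 2y = −2.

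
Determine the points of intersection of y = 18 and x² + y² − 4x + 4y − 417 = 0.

Express y = 18 and substitute into the circle:
x² − 4x − 21 = 0
x = 7 or x = −3, giving (7, 18) and (−3, 18).

(−3, 18) and (7, 18)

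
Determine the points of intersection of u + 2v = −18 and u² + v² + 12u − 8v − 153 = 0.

(−20, 1) and (0, −9)

Substitute v = (−18 − u)/2:
5u² + 100u = 0  ⟹  u² + 20u = 0
u = 0 or u = −20, giving (0, −9) and (−20, 1).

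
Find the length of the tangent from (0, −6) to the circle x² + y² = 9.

The centre is (0, 0) and r = 3. The square of the distance from P to the centre is 0 + 36 = 36.
By the tangent–radius right angle, tangent length = √(|PO|² − r²) = √27 = 3√3.

3√3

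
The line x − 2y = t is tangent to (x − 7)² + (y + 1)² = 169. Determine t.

The line touches the circle iff its distance from (7, −1) is 13:
|1·7 − 2·(−1) − t| / √5 = 13
|t − (9)| = 13√5.

t = 9 ± 13√5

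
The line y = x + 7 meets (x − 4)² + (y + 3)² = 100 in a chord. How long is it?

2√2

Substitute y = x + 7:
2x² + 12x + 16 = 0  ⟹  x² + 6x + 8 = 0
x = −2 or x = −4, giving (−2, 5) and (−4, 3).
Chord length = distance between (−2, 5) and (−4, 3) = √8 = 2√2.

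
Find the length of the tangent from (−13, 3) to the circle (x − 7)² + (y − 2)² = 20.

With centre O = (7, 2), |OP|² = 401 and r² = 20.
By the tangent–radius right angle, tangent length = √(|PO|² − r²) = √381.

√381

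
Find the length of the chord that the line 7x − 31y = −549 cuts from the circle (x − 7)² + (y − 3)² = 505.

√1010

The distance from (7, 3) to the line is 505/√1010, and r² = 505.
Half the chord is √(r² − d²) = √(505/2), so the full chord is √1010.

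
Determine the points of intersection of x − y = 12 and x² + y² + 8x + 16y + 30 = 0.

(−3, −15) and (3, −9)

Substitute y = x − 12:
2x² − 18 = 0  ⟹  x² − 9 = 0
x = 3 or x = −3, giving (3, −9) and (−3, −15).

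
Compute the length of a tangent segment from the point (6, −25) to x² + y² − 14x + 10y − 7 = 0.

8√5

With centre O = (7, −5), |OP|² = 401 and r² = 81.
The tangent meets the radius at right angles, so tangent² = |PO|² − r² = 401 − 81 = 320.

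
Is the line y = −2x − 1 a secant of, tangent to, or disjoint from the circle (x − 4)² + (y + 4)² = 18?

Substituting the line into the circle gives 5x² − 20x + 7 = 0.
Δ = 400 − 140 = 260.
Two real roots: the line is a secant.

secant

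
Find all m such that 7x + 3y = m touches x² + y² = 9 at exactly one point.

For a tangent, require d(centre, line) = r = 3.
|7·0 + 3·0 − m| / √58 = 3
|m| = 3√58.

m = ±3√58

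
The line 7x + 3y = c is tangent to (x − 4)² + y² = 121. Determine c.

c = 28 ± 11√58

Tangency holds when the distance from the centre (4, 0) to the line equals the radius 11:
|7·4 + 3·0 − c| / √58 = 11
|c − (28)| = 11√58.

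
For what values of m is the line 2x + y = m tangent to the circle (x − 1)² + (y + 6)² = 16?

m = −4 ± 4√5

The line touches the circle iff its distance from (1, −6) is 4:
|2·1 + 1·(−6) − m| / √5 = 4
|m − (−4)| = 4√5.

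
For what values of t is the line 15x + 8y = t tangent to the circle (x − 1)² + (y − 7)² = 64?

Tangency holds when the distance from the centre (1, 7) to the line equals the radius 8:
|15·1 + 8·7 − t| / √289 = 8
|t − (71)| = 8·17, so t = 207 or t = −65.

t = −65 or t = 207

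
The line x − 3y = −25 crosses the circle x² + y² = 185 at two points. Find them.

(−13, 4) and (8, 11)

From the line, y = (25 + x)/3. Substituting:
10x² + 50x − 1040 = 0  ⟹  x² + 5x − 104 = 0
x = 8 or x = −13, giving (8, 11) and (−13, 4).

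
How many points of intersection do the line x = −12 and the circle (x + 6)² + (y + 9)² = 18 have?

Substituting the line into the circle gives y² + 18y + 99 = 0.
Δ = 324 − 396 = −72.
No real roots: the line does not meet the circle.

0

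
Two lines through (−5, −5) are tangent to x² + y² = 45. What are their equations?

2x + y = −15 and x + 2y = −15

Let a tangent through (−5, −5) have slope m. Its distance from (0, 0) must equal 3√5:
(5m − (5))² = 45(m² + 1)
2m² + 5m + 2 = 0, so m = −2 or m = −1/2.
With m = −2: 2x + y = −15. With m = −1/2: x + 2y = −15.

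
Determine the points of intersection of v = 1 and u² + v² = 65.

Express v = 1 and substitute into the circle:
u² − 64 = 0
u = 8 or u = −8, giving (8, 1) and (−8, 1).

(−8, 1) and (8, 1)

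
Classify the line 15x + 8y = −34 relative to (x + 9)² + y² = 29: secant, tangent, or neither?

neither

Centre (−9, 0), r² = 29. Distance² from centre to line = (−101)²/289 = 10201/289.
Since d² > r², the line lies outside the circle.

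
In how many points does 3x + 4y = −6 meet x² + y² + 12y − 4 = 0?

Substituting the line into the circle gives 25x² − 108x − 316 = 0.
Δ = 11664 − (−31600) = 43264.
Two real roots: the line is a secant.

2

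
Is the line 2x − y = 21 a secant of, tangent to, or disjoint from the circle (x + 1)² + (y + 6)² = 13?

d² = (2·(−1) − 1·(−6) − (21))²/5 = 289/5; r² = 13.
Since d² > r², the line lies outside the circle.

disjoint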